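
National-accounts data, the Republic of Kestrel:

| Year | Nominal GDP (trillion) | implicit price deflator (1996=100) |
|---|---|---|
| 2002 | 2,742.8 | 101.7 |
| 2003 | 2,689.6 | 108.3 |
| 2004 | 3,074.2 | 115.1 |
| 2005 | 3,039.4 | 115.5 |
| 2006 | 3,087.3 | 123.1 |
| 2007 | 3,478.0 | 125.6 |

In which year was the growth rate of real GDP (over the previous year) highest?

2003: real = 2689.6/1.083 = 2483.47; growth vs 2002 (2696.95) = -7.92%.
2004: real = 3074.2/1.151 = 2670.89; growth vs 2003 (2483.47) = 7.55%.
2005: real = 3039.4/1.155 = 2631.52; growth vs 2004 (2670.89) = -1.47%.
2006: real = 3087.3/1.231 = 2507.96; growth vs 2005 (2631.52) = -4.70%.
2007: real = 3478.0/1.256 = 2769.11; growth vs 2006 (2507.96) = 10.41%.

2007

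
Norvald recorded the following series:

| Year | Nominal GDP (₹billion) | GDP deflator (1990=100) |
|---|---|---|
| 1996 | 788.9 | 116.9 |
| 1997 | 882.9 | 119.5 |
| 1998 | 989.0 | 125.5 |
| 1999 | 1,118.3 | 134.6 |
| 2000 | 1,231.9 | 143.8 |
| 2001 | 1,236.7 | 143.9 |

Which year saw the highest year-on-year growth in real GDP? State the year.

1997

1997: real = 882.9/1.195 = 738.83; growth vs 1996 (674.85) = 9.48%.
1998: real = 989.0/1.255 = 788.05; growth vs 1997 (738.83) = 6.66%.
1999: real = 1118.3/1.346 = 830.83; growth vs 1998 (788.05) = 5.43%.
2000: real = 1231.9/1.438 = 856.68; growth vs 1999 (830.83) = 3.11%.
2001: real = 1236.7/1.439 = 859.42; growth vs 2000 (856.68) = 0.32%.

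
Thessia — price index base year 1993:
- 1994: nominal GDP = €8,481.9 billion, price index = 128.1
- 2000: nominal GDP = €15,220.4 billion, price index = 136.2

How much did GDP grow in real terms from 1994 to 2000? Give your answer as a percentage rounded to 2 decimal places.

68.77%

Real GDP 1994 = 8481.9 / 1.281 = 6621.31.
Real GDP 2000 = 15220.4 / 1.362 = 11175.04.
Real growth = 11175.04 / 6621.31 − 1 = 0.6877.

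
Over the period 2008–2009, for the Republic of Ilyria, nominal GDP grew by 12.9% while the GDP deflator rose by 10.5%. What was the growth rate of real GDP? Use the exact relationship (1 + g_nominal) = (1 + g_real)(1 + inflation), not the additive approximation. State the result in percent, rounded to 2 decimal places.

2.17%

(1 + g_nom) = (1 + g_real)(1 + π), so g_real = 1.1290 / 1.1050 − 1 = 0.02172.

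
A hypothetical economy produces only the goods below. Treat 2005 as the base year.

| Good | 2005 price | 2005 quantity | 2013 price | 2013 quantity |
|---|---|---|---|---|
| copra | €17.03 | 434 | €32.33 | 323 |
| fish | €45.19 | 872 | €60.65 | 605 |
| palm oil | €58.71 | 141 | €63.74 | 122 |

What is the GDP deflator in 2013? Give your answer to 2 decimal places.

137.27

Nominal GDP 2013 = 32.33·323 + 60.65·605 + 63.74·122 = 54912.12.
Real GDP 2013 (at 2005 prices) = 17.03·323 + 45.19·605 + 58.71·122 = 40003.26.
Deflator = Nominal/Real × 100 = 54912.12/40003.26 × 100 = 137.269.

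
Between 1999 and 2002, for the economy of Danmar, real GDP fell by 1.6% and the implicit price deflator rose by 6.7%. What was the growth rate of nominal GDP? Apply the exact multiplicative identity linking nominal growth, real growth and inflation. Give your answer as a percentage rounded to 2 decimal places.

4.99%

(1 + g_nom) = (1 + g_real)(1 + π) = 0.9840 × 1.0670 = 1.04993.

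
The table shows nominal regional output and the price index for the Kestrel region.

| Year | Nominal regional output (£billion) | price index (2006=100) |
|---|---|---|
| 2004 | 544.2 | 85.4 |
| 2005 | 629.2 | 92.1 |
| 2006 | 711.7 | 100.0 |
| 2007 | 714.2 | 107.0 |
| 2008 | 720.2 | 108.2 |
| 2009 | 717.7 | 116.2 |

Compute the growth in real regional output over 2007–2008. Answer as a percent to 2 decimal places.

-0.28%

Real regional output 2007 = 714.2/1.070 = 667.48.
Real regional output 2008 = 720.2/1.082 = 665.62.
Change = 665.62/667.48 − 1 = -0.0028.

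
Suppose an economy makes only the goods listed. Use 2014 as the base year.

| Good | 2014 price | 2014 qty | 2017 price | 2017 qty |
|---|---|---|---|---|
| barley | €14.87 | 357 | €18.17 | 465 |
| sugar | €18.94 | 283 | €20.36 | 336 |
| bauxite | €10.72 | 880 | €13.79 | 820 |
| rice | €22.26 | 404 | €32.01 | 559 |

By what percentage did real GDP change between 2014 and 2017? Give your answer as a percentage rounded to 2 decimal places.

18.62%

Real GDP 2014 = Nominal GDP 2014 = 14.87·357 + 18.94·283 + 10.72·880 + 22.26·404 = 29095.25.
Real GDP 2017 (at 2014 prices) = 14.87·465 + 18.94·336 + 10.72·820 + 22.26·559 = 34512.13.
Real growth = 34512.13/29095.25 − 1 = 0.1862.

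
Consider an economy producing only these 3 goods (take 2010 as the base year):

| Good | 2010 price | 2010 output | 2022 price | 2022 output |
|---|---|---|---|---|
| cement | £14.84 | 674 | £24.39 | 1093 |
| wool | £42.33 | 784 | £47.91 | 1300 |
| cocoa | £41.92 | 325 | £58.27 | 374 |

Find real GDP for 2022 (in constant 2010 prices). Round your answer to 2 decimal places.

£86927.20

Real GDP 2022 = Σ (p_2010 × q_2022) = 14.84·1093 + 42.33·1300 + 41.92·374 = 86927.20.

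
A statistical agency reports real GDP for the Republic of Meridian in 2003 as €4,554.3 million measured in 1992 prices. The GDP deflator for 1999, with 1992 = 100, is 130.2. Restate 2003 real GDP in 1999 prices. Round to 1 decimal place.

Real GDP in 1999 prices = Real GDP in 1992 prices × (P_1999/P_1992) = 4554.3 × 1.302 = 5929.70.

€5,929.7 million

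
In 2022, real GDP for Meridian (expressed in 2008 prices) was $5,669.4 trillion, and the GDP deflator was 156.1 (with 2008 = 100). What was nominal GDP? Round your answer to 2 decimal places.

Nominal GDP = Real × (GDP deflator/100) = 5669.4 × 1.561 = 8849.93.

$8,849.93 trillion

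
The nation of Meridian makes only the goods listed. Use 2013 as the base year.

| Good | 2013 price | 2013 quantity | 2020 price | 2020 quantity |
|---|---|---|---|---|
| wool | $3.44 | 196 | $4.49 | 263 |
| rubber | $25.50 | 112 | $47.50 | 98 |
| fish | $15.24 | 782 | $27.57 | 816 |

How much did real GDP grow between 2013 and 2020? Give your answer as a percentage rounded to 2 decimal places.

Real GDP 2013 = Nominal GDP 2013 = 3.44·196 + 25.50·112 + 15.24·782 = 15447.92.
Real GDP 2020 (at 2013 prices) = 3.44·263 + 25.50·98 + 15.24·816 = 15839.56.
Real growth = 15839.56/15447.92 − 1 = 0.0254.

2.54%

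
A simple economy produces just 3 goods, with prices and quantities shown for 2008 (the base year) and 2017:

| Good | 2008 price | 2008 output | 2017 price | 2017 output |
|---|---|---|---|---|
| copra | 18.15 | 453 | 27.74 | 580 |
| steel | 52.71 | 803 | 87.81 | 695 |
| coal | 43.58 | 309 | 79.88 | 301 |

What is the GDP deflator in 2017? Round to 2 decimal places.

Nominal GDP 2017 = 27.74·580 + 87.81·695 + 79.88·301 = 101161.03.
Real GDP 2017 (at 2008 prices) = 18.15·580 + 52.71·695 + 43.58·301 = 60278.03.
Deflator = Nominal/Real × 100 = 101161.03/60278.03 × 100 = 167.824.

167.82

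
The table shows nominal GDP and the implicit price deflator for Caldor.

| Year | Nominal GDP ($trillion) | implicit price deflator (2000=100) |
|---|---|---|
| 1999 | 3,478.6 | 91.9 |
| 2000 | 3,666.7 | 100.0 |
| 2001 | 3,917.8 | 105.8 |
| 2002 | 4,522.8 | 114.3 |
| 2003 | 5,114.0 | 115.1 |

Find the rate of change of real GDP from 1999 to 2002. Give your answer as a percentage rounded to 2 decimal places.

Real GDP 1999 = 3478.6/0.919 = 3785.20.
Real GDP 2002 = 4522.8/1.143 = 3956.96.
Change = 3956.96/3785.20 − 1 = 0.0454.

4.54%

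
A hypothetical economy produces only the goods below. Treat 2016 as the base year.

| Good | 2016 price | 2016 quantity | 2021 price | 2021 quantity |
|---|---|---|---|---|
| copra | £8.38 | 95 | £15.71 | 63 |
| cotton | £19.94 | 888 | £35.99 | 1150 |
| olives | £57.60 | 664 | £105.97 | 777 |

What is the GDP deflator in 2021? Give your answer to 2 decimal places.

Nominal GDP 2021 = 15.71·63 + 35.99·1150 + 105.97·777 = 124716.92.
Real GDP 2021 (at 2016 prices) = 8.38·63 + 19.94·1150 + 57.60·777 = 68214.14.
Deflator = Nominal/Real × 100 = 124716.92/68214.14 × 100 = 182.831.

182.83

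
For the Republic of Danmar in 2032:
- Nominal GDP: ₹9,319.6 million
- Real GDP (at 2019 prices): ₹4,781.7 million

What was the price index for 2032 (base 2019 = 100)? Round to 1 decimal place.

194.9

price index = (Nominal / Real) × 100 = 9319.6 / 4781.7 × 100 = 194.90.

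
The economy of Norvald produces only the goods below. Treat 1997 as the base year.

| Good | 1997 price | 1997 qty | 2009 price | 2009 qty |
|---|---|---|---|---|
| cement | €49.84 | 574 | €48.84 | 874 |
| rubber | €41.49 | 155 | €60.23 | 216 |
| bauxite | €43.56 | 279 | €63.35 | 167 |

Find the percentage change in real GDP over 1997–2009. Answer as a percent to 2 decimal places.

26.71%

Real GDP 1997 = Nominal GDP 1997 = 49.84·574 + 41.49·155 + 43.56·279 = 47192.35.
Real GDP 2009 (at 1997 prices) = 49.84·874 + 41.49·216 + 43.56·167 = 59796.52.
Real growth = 59796.52/47192.35 − 1 = 0.2671.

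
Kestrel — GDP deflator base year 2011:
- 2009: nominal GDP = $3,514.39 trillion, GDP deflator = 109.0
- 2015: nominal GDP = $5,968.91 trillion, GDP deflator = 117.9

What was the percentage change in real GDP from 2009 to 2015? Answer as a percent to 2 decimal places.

57.02%

Deflate each year: 2009 → 3514.39/1.090 = 3224.21; 2015 → 5968.91/1.179 = 5062.69.
So real GDP changed by 5062.69/3224.21 − 1 = 0.5702, i.e. 57.02%.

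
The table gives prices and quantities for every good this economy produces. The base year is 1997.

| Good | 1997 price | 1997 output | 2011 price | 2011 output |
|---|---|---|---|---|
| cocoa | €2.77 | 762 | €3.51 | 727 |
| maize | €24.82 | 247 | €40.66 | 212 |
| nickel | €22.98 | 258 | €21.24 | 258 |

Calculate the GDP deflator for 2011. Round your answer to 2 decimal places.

126.11

Nominal GDP 2011 = 3.51·727 + 40.66·212 + 21.24·258 = 16651.61.
Real GDP 2011 (at 1997 prices) = 2.77·727 + 24.82·212 + 22.98·258 = 13204.47.
Deflator = Nominal/Real × 100 = 16651.61/13204.47 × 100 = 126.106.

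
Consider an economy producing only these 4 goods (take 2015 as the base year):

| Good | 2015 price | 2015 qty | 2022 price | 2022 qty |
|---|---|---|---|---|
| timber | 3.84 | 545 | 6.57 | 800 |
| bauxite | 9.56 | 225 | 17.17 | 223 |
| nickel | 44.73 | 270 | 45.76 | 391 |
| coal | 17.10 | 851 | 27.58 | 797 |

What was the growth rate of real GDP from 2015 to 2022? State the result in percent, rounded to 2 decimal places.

Real GDP 2015 = Nominal GDP 2015 = 3.84·545 + 9.56·225 + 44.73·270 + 17.10·851 = 30873.00.
Real GDP 2022 (at 2015 prices) = 3.84·800 + 9.56·223 + 44.73·391 + 17.10·797 = 36322.01.
Real growth = 36322.01/30873.00 − 1 = 0.1765.

17.65%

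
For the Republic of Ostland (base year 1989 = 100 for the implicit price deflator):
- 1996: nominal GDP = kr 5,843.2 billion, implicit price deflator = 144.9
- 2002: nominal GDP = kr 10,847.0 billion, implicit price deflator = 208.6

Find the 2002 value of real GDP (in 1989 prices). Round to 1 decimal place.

Real GDP = Nominal / (implicit price deflator/100) = 10847.0 / 2.086 = 5199.90.

kr 5,199.9 billion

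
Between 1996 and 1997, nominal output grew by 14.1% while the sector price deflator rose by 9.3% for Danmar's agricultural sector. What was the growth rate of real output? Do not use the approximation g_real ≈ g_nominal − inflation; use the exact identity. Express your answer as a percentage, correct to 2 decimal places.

(1 + g_nom) = (1 + g_real)(1 + π), so g_real = 1.1410 / 1.0930 − 1 = 0.04392.

4.39%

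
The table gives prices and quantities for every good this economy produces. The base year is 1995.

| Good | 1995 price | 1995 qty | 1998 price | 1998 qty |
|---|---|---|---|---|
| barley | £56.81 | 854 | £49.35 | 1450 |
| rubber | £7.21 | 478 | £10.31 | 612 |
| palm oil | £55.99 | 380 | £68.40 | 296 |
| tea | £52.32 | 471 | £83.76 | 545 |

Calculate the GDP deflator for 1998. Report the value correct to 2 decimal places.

109.01

Nominal GDP 1998 = 49.35·1450 + 10.31·612 + 68.40·296 + 83.76·545 = 143762.82.
Real GDP 1998 (at 1995 prices) = 56.81·1450 + 7.21·612 + 55.99·296 + 52.32·545 = 131874.46.
Deflator = Nominal/Real × 100 = 143762.82/131874.46 × 100 = 109.015.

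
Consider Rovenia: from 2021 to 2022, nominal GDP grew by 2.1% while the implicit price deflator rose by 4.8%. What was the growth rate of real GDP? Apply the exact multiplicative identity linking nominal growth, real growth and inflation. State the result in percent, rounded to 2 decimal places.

-2.58%

(1 + g_nom) = (1 + g_real)(1 + π), so g_real = 1.0210 / 1.0480 − 1 = -0.02576.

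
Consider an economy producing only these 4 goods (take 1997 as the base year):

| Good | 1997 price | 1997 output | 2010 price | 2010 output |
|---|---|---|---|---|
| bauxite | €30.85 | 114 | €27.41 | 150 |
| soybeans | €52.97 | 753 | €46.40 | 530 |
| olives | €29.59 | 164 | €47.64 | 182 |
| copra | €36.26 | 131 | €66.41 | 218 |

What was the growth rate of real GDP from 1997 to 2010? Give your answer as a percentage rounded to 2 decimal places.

-13.23%

Real GDP 1997 = Nominal GDP 1997 = 30.85·114 + 52.97·753 + 29.59·164 + 36.26·131 = 53006.13.
Real GDP 2010 (at 1997 prices) = 30.85·150 + 52.97·530 + 29.59·182 + 36.26·218 = 45991.66.
Real growth = 45991.66/53006.13 − 1 = -0.1323.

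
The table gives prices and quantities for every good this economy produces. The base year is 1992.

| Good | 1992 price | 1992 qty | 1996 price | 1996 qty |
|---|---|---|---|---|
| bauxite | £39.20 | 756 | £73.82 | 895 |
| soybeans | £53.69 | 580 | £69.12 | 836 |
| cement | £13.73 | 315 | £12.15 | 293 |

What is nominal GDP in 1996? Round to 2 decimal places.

Nominal GDP 1996 = Σ (p_1996 × q_1996) = 73.82·895 + 69.12·836 + 12.15·293 = 127413.17.

£127413.17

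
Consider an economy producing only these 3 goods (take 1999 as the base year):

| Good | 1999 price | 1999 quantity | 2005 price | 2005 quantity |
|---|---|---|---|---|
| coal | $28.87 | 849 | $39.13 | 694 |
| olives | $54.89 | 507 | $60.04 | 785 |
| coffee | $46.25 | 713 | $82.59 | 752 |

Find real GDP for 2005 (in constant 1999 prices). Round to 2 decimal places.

$97904.43

Real GDP 2005 = Σ (p_1999 × q_2005) = 28.87·694 + 54.89·785 + 46.25·752 = 97904.43.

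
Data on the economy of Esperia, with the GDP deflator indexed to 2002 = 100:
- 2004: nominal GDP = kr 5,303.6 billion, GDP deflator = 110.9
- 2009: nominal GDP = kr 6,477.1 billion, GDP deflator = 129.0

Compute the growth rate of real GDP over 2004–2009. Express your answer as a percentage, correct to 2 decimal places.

4.99%

Real GDP 2004 = 5303.6 / 1.109 = 4782.33.
Real GDP 2009 = 6477.1 / 1.290 = 5021.01.
Real growth = 5021.01 / 4782.33 − 1 = 0.0499.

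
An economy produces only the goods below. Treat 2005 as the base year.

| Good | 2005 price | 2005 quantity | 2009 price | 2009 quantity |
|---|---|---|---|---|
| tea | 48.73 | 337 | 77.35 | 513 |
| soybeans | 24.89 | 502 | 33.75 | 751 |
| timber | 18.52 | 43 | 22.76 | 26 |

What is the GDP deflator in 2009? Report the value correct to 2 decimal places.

Nominal GDP 2009 = 77.35·513 + 33.75·751 + 22.76·26 = 65618.56.
Real GDP 2009 (at 2005 prices) = 48.73·513 + 24.89·751 + 18.52·26 = 44172.40.
Deflator = Nominal/Real × 100 = 65618.56/44172.40 × 100 = 148.551.

148.55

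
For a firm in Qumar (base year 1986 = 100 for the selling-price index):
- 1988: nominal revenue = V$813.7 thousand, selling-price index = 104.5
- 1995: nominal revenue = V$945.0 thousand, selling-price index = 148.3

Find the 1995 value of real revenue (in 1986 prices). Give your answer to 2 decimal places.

Real revenue = Nominal / (selling-price index/100) = 945.0 / 1.483 = 637.22.

V$637.22 thousand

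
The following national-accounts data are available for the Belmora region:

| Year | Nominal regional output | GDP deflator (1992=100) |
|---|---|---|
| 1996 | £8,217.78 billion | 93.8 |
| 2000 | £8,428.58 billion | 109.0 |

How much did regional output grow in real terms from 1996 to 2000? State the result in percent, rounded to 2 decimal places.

Real regional output 1996 = 8217.78 / 0.938 = 8760.96.
Real regional output 2000 = 8428.58 / 1.090 = 7732.64.
Real growth = 7732.64 / 8760.96 − 1 = -0.1174.

-11.74%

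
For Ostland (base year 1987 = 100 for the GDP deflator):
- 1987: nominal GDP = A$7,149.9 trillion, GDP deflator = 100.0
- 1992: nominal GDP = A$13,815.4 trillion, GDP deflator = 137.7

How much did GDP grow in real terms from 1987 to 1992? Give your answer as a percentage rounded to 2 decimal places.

40.32%

Real GDP 1987 = 7149.9 / 1.000 = 7149.90.
Real GDP 1992 = 13815.4 / 1.377 = 10032.97.
Real growth = 10032.97 / 7149.90 − 1 = 0.4032.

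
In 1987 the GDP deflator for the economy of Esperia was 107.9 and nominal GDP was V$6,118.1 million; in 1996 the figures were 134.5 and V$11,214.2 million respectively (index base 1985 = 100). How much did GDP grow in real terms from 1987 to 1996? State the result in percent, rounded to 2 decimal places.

47.05%

Real GDP 1987 = 6118.1 / 1.079 = 5670.16.
Real GDP 1996 = 11214.2 / 1.345 = 8337.70.
Real growth = 8337.70 / 5670.16 − 1 = 0.4705.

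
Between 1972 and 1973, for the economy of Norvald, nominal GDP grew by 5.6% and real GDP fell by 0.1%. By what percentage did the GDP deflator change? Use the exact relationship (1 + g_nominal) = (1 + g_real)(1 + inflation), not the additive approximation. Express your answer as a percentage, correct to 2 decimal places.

(1 + g_nom) = (1 + g_real)(1 + π), so π = 1.0560 / 0.9990 − 1 = 0.05706.

5.71%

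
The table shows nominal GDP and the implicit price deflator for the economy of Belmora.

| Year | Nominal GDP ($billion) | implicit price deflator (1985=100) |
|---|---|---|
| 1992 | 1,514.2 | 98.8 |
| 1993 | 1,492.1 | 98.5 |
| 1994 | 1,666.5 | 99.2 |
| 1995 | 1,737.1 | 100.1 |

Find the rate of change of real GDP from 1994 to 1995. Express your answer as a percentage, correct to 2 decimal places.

Real GDP 1994 = 1666.5/0.992 = 1679.94.
Real GDP 1995 = 1737.1/1.001 = 1735.36.
Change = 1735.36/1679.94 − 1 = 0.0330.

3.30%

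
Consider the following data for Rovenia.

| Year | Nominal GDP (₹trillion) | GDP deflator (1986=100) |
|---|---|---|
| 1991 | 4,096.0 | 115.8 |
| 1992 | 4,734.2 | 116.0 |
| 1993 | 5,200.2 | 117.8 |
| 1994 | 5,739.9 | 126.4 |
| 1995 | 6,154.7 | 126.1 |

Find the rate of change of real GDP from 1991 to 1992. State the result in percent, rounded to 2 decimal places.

15.38%

Real GDP 1991 = 4096.0/1.158 = 3537.13.
Real GDP 1992 = 4734.2/1.160 = 4081.21.
Change = 4081.21/3537.13 − 1 = 0.1538.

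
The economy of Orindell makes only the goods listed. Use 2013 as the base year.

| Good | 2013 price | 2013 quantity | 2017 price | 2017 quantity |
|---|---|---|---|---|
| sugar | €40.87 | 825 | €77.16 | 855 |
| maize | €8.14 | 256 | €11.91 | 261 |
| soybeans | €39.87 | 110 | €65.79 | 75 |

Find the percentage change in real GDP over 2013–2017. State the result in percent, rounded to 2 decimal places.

-0.32%

Real GDP 2013 = Nominal GDP 2013 = 40.87·825 + 8.14·256 + 39.87·110 = 40187.29.
Real GDP 2017 (at 2013 prices) = 40.87·855 + 8.14·261 + 39.87·75 = 40058.64.
Real growth = 40058.64/40187.29 − 1 = -0.0032.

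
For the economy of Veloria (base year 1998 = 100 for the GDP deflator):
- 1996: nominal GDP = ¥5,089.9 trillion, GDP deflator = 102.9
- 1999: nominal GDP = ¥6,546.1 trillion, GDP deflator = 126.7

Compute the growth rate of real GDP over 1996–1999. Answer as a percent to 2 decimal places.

4.45%

Deflate each year: 1996 → 5089.9/1.029 = 4946.45; 1999 → 6546.1/1.267 = 5166.61.
So real GDP changed by 5166.61/4946.45 − 1 = 0.0445, i.e. 4.45%.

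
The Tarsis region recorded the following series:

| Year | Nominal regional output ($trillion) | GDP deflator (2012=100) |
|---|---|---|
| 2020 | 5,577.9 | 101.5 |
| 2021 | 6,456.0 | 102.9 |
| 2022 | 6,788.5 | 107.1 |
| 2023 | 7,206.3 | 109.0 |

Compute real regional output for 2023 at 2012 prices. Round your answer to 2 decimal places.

$6,611.28 trillion

Real regional output 2023 = 7206.3 / 1.090 = 6611.28.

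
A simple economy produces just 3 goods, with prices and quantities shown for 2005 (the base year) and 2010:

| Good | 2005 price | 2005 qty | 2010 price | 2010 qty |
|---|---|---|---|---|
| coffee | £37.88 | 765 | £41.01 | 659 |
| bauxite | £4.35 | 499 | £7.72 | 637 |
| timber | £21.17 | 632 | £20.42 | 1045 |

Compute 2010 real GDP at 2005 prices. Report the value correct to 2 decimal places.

£49856.52

Real GDP 2010 = Σ (p_2005 × q_2010) = 37.88·659 + 4.35·637 + 21.17·1045 = 49856.52.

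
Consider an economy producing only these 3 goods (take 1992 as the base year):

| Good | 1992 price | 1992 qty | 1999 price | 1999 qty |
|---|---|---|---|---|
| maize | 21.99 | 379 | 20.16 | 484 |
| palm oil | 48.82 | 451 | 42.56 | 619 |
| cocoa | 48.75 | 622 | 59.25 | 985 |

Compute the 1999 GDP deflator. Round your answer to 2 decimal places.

Nominal GDP 1999 = 20.16·484 + 42.56·619 + 59.25·985 = 94463.33.
Real GDP 1999 (at 1992 prices) = 21.99·484 + 48.82·619 + 48.75·985 = 88881.49.
Deflator = Nominal/Real × 100 = 94463.33/88881.49 × 100 = 106.280.

106.28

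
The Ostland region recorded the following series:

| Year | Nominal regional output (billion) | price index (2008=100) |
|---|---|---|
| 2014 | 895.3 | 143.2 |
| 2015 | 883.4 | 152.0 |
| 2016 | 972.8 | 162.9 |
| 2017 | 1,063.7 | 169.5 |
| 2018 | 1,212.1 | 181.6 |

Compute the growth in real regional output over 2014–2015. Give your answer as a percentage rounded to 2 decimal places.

Real regional output 2014 = 895.3/1.432 = 625.21.
Real regional output 2015 = 883.4/1.520 = 581.18.
Change = 581.18/625.21 − 1 = -0.0704.

-7.04%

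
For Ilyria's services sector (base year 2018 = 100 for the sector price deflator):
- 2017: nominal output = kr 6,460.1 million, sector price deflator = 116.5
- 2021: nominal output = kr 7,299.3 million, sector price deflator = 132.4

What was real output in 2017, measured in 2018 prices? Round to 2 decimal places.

kr 5,545.15 million

Real output = Nominal / (sector price deflator/100) = 6460.1 / 1.165 = 5545.15.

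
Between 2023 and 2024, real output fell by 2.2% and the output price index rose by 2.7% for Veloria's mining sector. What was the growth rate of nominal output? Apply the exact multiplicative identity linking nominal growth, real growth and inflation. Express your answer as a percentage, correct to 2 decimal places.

(1 + g_nom) = (1 + g_real)(1 + π) = 0.9780 × 1.0270 = 1.00441.

0.44%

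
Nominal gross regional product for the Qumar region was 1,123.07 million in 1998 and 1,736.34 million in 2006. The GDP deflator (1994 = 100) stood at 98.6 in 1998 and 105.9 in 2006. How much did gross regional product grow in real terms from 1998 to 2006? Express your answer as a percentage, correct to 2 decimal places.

43.95%

Real gross regional product 1998 = 1123.07 / 0.986 = 1139.02.
Real gross regional product 2006 = 1736.34 / 1.059 = 1639.60.
Real growth = 1639.60 / 1139.02 − 1 = 0.4395.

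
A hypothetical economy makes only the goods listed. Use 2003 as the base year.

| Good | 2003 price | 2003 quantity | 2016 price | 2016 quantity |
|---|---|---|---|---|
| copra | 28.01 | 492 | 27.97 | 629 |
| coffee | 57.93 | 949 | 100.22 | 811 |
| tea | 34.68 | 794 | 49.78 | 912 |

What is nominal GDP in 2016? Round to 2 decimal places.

144270.91

Nominal GDP 2016 = Σ (p_2016 × q_2016) = 27.97·629 + 100.22·811 + 49.78·912 = 144270.91.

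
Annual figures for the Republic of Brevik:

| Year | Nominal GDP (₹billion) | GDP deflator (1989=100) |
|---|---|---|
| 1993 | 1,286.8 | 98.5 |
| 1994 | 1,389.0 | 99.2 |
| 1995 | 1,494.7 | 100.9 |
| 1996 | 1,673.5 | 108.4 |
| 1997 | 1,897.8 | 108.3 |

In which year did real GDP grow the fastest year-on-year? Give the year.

1997

1994: real = 1389.0/0.992 = 1400.20; growth vs 1993 (1306.40) = 7.18%.
1995: real = 1494.7/1.009 = 1481.37; growth vs 1994 (1400.20) = 5.80%.
1996: real = 1673.5/1.084 = 1543.82; growth vs 1995 (1481.37) = 4.22%.
1997: real = 1897.8/1.083 = 1752.35; growth vs 1996 (1543.82) = 13.51%.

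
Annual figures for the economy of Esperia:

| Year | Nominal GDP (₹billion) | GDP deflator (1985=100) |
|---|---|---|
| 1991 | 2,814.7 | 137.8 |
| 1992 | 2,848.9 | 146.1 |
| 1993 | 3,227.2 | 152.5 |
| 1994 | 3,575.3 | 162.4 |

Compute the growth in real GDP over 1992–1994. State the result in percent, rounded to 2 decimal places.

Real GDP 1992 = 2848.9/1.461 = 1949.97.
Real GDP 1994 = 3575.3/1.624 = 2201.54.
Change = 2201.54/1949.97 − 1 = 0.1290.

12.90%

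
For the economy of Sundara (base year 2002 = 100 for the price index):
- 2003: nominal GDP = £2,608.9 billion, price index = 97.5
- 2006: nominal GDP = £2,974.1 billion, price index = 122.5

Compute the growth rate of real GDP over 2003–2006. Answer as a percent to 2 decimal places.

Real GDP 2003 = 2608.9 / 0.975 = 2675.79.
Real GDP 2006 = 2974.1 / 1.225 = 2427.84.
Real growth = 2427.84 / 2675.79 − 1 = -0.0927.

-9.27%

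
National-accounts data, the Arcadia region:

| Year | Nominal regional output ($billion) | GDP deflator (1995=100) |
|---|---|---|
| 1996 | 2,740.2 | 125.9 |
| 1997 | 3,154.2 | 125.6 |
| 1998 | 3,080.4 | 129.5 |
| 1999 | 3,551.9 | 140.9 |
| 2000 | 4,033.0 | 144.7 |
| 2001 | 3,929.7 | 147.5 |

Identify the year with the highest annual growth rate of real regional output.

1997: real = 3154.2/1.256 = 2511.31; growth vs 1996 (2176.49) = 15.38%.
1998: real = 3080.4/1.295 = 2378.69; growth vs 1997 (2511.31) = -5.28%.
1999: real = 3551.9/1.409 = 2520.87; growth vs 1998 (2378.69) = 5.98%.
2000: real = 4033.0/1.447 = 2787.15; growth vs 1999 (2520.87) = 10.56%.
2001: real = 3929.7/1.475 = 2664.20; growth vs 2000 (2787.15) = -4.41%.

1997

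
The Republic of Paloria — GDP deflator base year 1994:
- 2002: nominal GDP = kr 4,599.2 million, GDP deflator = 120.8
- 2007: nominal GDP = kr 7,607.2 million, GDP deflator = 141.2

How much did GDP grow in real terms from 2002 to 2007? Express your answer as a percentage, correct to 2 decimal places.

41.51%

Deflate each year: 2002 → 4599.2/1.208 = 3807.28; 2007 → 7607.2/1.412 = 5387.54.
So real GDP changed by 5387.54/3807.28 − 1 = 0.4151, i.e. 41.51%.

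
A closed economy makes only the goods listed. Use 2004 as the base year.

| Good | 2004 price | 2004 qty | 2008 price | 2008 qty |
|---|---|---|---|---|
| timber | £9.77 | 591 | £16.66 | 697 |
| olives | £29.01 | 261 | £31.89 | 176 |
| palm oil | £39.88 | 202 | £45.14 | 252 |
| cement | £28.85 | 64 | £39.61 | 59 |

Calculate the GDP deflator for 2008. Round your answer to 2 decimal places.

130.72

Nominal GDP 2008 = 16.66·697 + 31.89·176 + 45.14·252 + 39.61·59 = 30936.93.
Real GDP 2008 (at 2004 prices) = 9.77·697 + 29.01·176 + 39.88·252 + 28.85·59 = 23667.36.
Deflator = Nominal/Real × 100 = 30936.93/23667.36 × 100 = 130.716.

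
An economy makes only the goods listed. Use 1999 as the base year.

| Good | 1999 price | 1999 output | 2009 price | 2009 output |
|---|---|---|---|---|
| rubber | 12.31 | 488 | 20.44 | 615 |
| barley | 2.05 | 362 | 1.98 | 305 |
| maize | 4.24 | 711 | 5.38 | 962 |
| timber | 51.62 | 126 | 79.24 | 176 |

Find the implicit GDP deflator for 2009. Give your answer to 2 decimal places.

151.20

Nominal GDP 2009 = 20.44·615 + 1.98·305 + 5.38·962 + 79.24·176 = 32296.30.
Real GDP 2009 (at 1999 prices) = 12.31·615 + 2.05·305 + 4.24·962 + 51.62·176 = 21359.90.
Deflator = Nominal/Real × 100 = 32296.30/21359.90 × 100 = 151.201.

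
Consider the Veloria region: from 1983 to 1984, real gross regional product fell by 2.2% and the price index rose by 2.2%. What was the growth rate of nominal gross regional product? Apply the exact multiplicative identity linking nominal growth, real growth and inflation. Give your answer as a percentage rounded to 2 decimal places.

-0.05%

(1 + g_nom) = (1 + g_real)(1 + π) = 0.9780 × 1.0220 = 0.99952.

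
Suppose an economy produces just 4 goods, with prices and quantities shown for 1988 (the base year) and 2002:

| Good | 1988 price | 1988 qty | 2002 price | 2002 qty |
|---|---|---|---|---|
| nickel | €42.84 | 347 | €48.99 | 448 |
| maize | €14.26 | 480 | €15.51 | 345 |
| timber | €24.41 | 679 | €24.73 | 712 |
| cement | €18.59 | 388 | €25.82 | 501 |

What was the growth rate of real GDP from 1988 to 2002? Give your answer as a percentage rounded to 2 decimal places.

Real GDP 1988 = Nominal GDP 1988 = 42.84·347 + 14.26·480 + 24.41·679 + 18.59·388 = 45497.59.
Real GDP 2002 (at 1988 prices) = 42.84·448 + 14.26·345 + 24.41·712 + 18.59·501 = 50805.53.
Real growth = 50805.53/45497.59 − 1 = 0.1167.

11.67%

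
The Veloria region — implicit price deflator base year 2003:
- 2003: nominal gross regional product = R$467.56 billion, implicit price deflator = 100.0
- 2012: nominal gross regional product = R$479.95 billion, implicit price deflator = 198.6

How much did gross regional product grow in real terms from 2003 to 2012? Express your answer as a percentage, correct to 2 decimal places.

Deflate each year: 2003 → 467.56/1.000 = 467.56; 2012 → 479.95/1.986 = 241.67.
So real gross regional product changed by 241.67/467.56 − 1 = -0.4831, i.e. -48.31%.

-48.31%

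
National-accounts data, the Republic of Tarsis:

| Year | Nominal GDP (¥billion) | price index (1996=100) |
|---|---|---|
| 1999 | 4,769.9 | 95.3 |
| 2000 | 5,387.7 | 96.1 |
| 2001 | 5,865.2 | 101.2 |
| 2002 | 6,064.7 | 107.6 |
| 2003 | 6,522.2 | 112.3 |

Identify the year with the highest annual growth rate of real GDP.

2000: real = 5387.7/0.961 = 5606.35; growth vs 1999 (5005.14) = 12.01%.
2001: real = 5865.2/1.012 = 5795.65; growth vs 2000 (5606.35) = 3.38%.
2002: real = 6064.7/1.076 = 5636.34; growth vs 2001 (5795.65) = -2.75%.
2003: real = 6522.2/1.123 = 5807.84; growth vs 2002 (5636.34) = 3.04%.

2000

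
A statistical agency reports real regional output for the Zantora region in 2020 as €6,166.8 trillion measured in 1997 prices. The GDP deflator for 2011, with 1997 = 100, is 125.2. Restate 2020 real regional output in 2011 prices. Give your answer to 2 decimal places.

Real regional output in 2011 prices = Real regional output in 1997 prices × (P_2011/P_1997) = 6166.8 × 1.252 = 7720.83.

€7,720.83 trillion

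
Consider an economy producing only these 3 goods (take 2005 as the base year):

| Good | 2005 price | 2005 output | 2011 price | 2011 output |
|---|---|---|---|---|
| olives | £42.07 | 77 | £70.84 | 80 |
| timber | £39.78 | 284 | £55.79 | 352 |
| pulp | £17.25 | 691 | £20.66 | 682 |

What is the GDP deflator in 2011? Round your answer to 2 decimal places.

135.23

Nominal GDP 2011 = 70.84·80 + 55.79·352 + 20.66·682 = 39395.40.
Real GDP 2011 (at 2005 prices) = 42.07·80 + 39.78·352 + 17.25·682 = 29132.66.
Deflator = Nominal/Real × 100 = 39395.40/29132.66 × 100 = 135.228.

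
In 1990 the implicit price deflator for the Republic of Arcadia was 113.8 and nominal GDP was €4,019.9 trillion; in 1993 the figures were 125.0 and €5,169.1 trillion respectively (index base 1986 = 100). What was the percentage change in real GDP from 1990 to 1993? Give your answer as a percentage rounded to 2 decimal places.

Real GDP 1990 = 4019.9 / 1.138 = 3532.43.
Real GDP 1993 = 5169.1 / 1.250 = 4135.28.
Real growth = 4135.28 / 3532.43 − 1 = 0.1707.

17.07%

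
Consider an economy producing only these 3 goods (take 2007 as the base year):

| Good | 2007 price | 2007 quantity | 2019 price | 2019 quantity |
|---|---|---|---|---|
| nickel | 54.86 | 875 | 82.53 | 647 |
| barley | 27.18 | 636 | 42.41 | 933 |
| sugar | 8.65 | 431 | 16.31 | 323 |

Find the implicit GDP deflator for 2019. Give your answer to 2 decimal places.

Nominal GDP 2019 = 82.53·647 + 42.41·933 + 16.31·323 = 98233.57.
Real GDP 2019 (at 2007 prices) = 54.86·647 + 27.18·933 + 8.65·323 = 63647.31.
Deflator = Nominal/Real × 100 = 98233.57/63647.31 × 100 = 154.340.

154.34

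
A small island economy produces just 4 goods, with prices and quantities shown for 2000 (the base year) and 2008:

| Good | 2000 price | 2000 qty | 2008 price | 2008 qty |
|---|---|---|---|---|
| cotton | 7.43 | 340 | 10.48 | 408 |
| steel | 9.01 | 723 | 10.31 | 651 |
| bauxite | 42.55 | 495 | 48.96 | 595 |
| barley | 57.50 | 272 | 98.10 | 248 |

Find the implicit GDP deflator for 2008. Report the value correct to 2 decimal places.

132.95

Nominal GDP 2008 = 10.48·408 + 10.31·651 + 48.96·595 + 98.10·248 = 64447.65.
Real GDP 2008 (at 2000 prices) = 7.43·408 + 9.01·651 + 42.55·595 + 57.50·248 = 48474.20.
Deflator = Nominal/Real × 100 = 64447.65/48474.20 × 100 = 132.952.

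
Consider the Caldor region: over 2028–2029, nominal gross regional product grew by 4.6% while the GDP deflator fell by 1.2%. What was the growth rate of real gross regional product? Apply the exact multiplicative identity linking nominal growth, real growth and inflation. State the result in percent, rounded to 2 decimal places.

(1 + g_nom) = (1 + g_real)(1 + π), so g_real = 1.0460 / 0.9880 − 1 = 0.05870.

5.87%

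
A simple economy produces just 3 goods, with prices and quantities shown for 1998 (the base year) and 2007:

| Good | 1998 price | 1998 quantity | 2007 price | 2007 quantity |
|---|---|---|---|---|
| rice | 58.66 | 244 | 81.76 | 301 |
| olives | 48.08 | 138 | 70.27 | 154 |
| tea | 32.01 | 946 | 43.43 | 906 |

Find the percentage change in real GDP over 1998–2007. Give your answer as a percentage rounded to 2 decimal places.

5.53%

Real GDP 1998 = Nominal GDP 1998 = 58.66·244 + 48.08·138 + 32.01·946 = 51229.54.
Real GDP 2007 (at 1998 prices) = 58.66·301 + 48.08·154 + 32.01·906 = 54062.04.
Real growth = 54062.04/51229.54 − 1 = 0.0553.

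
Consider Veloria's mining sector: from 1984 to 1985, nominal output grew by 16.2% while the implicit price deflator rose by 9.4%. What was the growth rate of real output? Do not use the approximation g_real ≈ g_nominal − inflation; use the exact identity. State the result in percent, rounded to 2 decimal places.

6.22%

(1 + g_nom) = (1 + g_real)(1 + π), so g_real = 1.1620 / 1.0940 − 1 = 0.06216.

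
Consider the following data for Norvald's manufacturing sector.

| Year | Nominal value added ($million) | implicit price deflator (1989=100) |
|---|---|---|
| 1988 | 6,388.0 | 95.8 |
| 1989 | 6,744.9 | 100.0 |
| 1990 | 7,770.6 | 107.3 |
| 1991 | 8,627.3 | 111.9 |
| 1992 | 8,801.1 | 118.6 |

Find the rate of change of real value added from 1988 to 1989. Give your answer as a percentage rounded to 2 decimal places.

Real value added 1988 = 6388.0/0.958 = 6668.06.
Real value added 1989 = 6744.9/1.000 = 6744.90.
Change = 6744.90/6668.06 − 1 = 0.0115.

1.15%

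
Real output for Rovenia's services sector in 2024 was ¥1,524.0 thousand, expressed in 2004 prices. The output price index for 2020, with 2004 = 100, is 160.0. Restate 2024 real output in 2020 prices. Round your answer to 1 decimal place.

Real output in 2020 prices = Real output in 2004 prices × (P_2020/P_2004) = 1524.0 × 1.600 = 2438.40.

¥2,438.4 thousand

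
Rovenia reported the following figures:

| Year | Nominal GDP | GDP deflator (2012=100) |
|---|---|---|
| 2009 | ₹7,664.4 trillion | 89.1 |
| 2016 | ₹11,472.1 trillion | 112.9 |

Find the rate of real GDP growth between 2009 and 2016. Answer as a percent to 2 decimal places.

Deflate each year: 2009 → 7664.4/0.891 = 8602.02; 2016 → 11472.1/1.129 = 10161.29.
So real GDP changed by 10161.29/8602.02 − 1 = 0.1813, i.e. 18.13%.

18.13%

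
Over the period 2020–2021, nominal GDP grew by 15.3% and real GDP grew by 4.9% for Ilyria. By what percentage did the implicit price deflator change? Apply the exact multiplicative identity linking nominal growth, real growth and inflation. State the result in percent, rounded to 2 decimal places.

9.91%

(1 + g_nom) = (1 + g_real)(1 + π), so π = 1.1530 / 1.0490 − 1 = 0.09914.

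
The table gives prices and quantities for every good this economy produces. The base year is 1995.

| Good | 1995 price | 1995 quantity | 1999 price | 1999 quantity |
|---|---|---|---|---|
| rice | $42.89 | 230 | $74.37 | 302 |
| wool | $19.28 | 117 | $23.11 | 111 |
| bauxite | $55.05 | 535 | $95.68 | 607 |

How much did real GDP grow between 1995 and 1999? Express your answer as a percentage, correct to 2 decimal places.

Real GDP 1995 = Nominal GDP 1995 = 42.89·230 + 19.28·117 + 55.05·535 = 41572.21.
Real GDP 1999 (at 1995 prices) = 42.89·302 + 19.28·111 + 55.05·607 = 48508.21.
Real growth = 48508.21/41572.21 − 1 = 0.1668.

16.68%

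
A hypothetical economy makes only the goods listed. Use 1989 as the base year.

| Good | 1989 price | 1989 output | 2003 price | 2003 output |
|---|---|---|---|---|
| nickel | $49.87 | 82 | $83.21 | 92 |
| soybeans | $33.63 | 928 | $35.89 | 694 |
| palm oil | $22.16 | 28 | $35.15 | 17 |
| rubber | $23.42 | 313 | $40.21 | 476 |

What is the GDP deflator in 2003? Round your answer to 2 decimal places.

132.57

Nominal GDP 2003 = 83.21·92 + 35.89·694 + 35.15·17 + 40.21·476 = 52300.49.
Real GDP 2003 (at 1989 prices) = 49.87·92 + 33.63·694 + 22.16·17 + 23.42·476 = 39451.90.
Deflator = Nominal/Real × 100 = 52300.49/39451.90 × 100 = 132.568.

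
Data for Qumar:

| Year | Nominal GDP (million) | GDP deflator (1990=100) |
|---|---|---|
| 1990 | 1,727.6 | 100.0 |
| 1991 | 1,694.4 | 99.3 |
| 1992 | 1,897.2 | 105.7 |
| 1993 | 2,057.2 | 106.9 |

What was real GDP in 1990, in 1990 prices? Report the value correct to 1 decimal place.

Real GDP 1990 = 1727.6 / 1.000 = 1727.60.

1,727.6 million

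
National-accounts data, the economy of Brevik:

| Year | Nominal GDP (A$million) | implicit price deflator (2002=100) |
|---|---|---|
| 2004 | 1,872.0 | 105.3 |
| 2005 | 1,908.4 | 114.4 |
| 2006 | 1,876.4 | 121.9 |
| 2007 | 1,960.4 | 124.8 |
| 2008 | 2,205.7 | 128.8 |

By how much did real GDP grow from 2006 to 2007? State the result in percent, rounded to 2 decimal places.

Real GDP 2006 = 1876.4/1.219 = 1539.29.
Real GDP 2007 = 1960.4/1.248 = 1570.83.
Change = 1570.83/1539.29 − 1 = 0.0205.

2.05%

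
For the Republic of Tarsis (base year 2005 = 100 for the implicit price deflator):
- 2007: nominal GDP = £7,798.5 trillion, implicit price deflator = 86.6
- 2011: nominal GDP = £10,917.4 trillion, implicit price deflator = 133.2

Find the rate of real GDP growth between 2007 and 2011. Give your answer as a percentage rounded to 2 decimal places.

-8.98%

Real GDP 2007 = 7798.5 / 0.866 = 9005.20.
Real GDP 2011 = 10917.4 / 1.332 = 8196.25.
Real growth = 8196.25 / 9005.20 − 1 = -0.0898.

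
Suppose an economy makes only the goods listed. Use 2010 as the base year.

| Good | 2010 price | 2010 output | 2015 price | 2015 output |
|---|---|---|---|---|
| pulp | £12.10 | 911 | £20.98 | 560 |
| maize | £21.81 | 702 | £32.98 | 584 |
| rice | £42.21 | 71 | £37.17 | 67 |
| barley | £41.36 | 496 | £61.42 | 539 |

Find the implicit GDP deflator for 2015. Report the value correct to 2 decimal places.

149.22

Nominal GDP 2015 = 20.98·560 + 32.98·584 + 37.17·67 + 61.42·539 = 66604.89.
Real GDP 2015 (at 2010 prices) = 12.10·560 + 21.81·584 + 42.21·67 + 41.36·539 = 44634.15.
Deflator = Nominal/Real × 100 = 66604.89/44634.15 × 100 = 149.224.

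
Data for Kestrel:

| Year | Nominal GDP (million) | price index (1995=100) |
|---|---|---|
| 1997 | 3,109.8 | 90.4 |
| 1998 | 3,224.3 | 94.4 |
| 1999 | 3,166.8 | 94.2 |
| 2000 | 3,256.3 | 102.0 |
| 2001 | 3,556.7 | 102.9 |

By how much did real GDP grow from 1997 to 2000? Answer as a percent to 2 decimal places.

Real GDP 1997 = 3109.8/0.904 = 3440.04.
Real GDP 2000 = 3256.3/1.020 = 3192.45.
Change = 3192.45/3440.04 − 1 = -0.0720.

-7.20%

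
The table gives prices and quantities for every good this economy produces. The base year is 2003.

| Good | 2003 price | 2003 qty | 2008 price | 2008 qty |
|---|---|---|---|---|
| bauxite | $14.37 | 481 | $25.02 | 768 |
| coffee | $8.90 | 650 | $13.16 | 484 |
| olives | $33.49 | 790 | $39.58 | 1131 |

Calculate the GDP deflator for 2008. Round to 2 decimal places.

Nominal GDP 2008 = 25.02·768 + 13.16·484 + 39.58·1131 = 70349.78.
Real GDP 2008 (at 2003 prices) = 14.37·768 + 8.90·484 + 33.49·1131 = 53220.95.
Deflator = Nominal/Real × 100 = 70349.78/53220.95 × 100 = 132.184.

132.18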